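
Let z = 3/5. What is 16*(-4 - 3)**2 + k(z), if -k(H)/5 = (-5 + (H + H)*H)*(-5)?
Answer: 677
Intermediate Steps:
z = 3/5 (z = 3*(1/5) = 3/5 ≈ 0.60000)
k(H) = -125 + 50*H**2 (k(H) = -5*(-5 + (H + H)*H)*(-5) = -5*(-5 + (2*H)*H)*(-5) = -5*(-5 + 2*H**2)*(-5) = -5*(25 - 10*H**2) = -125 + 50*H**2)
16*(-4 - 3)**2 + k(z) = 16*(-4 - 3)**2 + (-125 + 50*(3/5)**2) = 16*(-7)**2 + (-125 + 50*(9/25)) = 16*49 + (-125 + 18) = 784 - 107 = 677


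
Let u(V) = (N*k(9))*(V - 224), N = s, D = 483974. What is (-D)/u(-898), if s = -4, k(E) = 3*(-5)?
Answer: 241987/33660 ≈ 7.1892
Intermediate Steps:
k(E) = -15
N = -4
u(V) = -13440 + 60*V (u(V) = (-4*(-15))*(V - 224) = 60*(-224 + V) = -13440 + 60*V)
(-D)/u(-898) = (-1*483974)/(-13440 + 60*(-898)) = -483974/(-13440 - 53880) = -483974/(-67320) = -483974*(-1/67320) = 241987/33660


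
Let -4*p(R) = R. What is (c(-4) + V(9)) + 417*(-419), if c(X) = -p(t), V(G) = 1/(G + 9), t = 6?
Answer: -1572493/9 ≈ -1.7472e+5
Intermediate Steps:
p(R) = -R/4
V(G) = 1/(9 + G)
c(X) = 3/2 (c(X) = -(-1)*6/4 = -1*(-3/2) = 3/2)
(c(-4) + V(9)) + 417*(-419) = (3/2 + 1/(9 + 9)) + 417*(-419) = (3/2 + 1/18) - 174723 = 14/9 - 174723 = -1572493/9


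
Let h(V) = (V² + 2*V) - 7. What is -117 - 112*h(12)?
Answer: -18149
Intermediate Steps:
h(V) = -7 + V² + 2*V
-117 - 112*h(12) = -117 - 112*(-7 + 12² + 2*12) = -117 - 112*(-7 + 144 + 24) = -117 - 112*161 = -117 - 18032 = -18149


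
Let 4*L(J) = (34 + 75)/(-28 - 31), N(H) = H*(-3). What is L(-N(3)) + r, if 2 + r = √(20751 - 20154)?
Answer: -581/236 + √597 ≈ 21.972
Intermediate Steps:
N(H) = -3*H
r = -2 + √597 (r = -2 + √(20751 - 20154) = -2 + √597 ≈ 22.434)
L(J) = -109/236 (L(J) = ((34 + 75)/(-28 - 31))/4 = (109/(-59))/4 = (109*(-1/59))/4 = (¼)*(-109/59) = -109/236)
L(-N(3)) + r = -109/236 + (-2 + √597) = -581/236 + √597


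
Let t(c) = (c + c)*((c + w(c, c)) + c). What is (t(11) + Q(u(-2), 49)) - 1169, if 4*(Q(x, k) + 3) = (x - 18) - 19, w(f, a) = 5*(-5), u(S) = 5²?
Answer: -1241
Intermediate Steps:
u(S) = 25
w(f, a) = -25
Q(x, k) = -49/4 + x/4 (Q(x, k) = -3 + ((x - 18) - 19)/4 = -3 + ((-18 + x) - 19)/4 = -3 + (-37 + x)/4 = -3 + (-37/4 + x/4) = -49/4 + x/4)
t(c) = 2*c*(-25 + 2*c) (t(c) = (c + c)*((c - 25) + c) = (2*c)*((-25 + c) + c) = (2*c)*(-25 + 2*c) = 2*c*(-25 + 2*c))
(t(11) + Q(u(-2), 49)) - 1169 = (2*11*(-25 + 2*11) + (-49/4 + (¼)*25)) - 1169 = (2*11*(-25 + 22) + (-49/4 + 25/4)) - 1169 = (2*11*(-3) - 6) - 1169 = (-66 - 6) - 1169 = -72 - 1169 = -1241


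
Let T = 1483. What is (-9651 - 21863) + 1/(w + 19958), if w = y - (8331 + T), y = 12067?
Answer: -699957453/22211 ≈ -31514.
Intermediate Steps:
w = 2253 (w = 12067 - (8331 + 1483) = 12067 - 1*9814 = 12067 - 9814 = 2253)
(-9651 - 21863) + 1/(w + 19958) = (-9651 - 21863) + 1/(2253 + 19958) = -31514 + 1/22211 = -699957453/22211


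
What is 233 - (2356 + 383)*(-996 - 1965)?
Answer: 8110412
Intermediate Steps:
233 - (2356 + 383)*(-996 - 1965) = 233 - 2739*(-2961) = 233 - 1*(-8110179) = 233 + 8110179 = 8110412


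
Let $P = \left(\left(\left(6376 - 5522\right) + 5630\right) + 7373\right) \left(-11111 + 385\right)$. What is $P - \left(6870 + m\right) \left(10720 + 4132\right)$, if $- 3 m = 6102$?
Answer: $-220454454$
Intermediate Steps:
$m = -2034$ ($m = \left(- \frac{1}{3}\right) 6102 = -2034$)
$P = -148630182$ ($P = \left(\left(854 + 5630\right) + 7373\right) \left(-10726\right) = \left(6484 + 7373\right) \left(-10726\right) = 13857 \left(-10726\right) = -148630182$)
$P - \left(6870 + m\right) \left(10720 + 4132\right) = -148630182 - \left(6870 - 2034\right) \left(10720 + 4132\right) = -148630182 - 4836 \cdot 14852 = -148630182 - 71824272 = -220454454$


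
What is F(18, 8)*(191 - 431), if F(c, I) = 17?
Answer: -4080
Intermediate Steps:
F(18, 8)*(191 - 431) = 17*(191 - 431) = 17*(-240) = -4080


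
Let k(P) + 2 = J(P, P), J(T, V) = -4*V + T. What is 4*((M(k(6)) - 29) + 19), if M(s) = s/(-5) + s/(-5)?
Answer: -8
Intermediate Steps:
J(T, V) = T - 4*V
k(P) = -2 - 3*P (k(P) = -2 + (P - 4*P) = -2 - 3*P)
M(s) = -2*s/5 (M(s) = s*(-⅕) + s*(-⅕) = -s/5 - s/5 = -2*s/5)
4*((M(k(6)) - 29) + 19) = 4*((-2*(-2 - 3*6)/5 - 29) + 19) = 4*((-2*(-2 - 18)/5 - 29) + 19) = 4*((-⅖*(-20) - 29) + 19) = 4*((8 - 29) + 19) = 4*(-21 + 19) = 4*(-2) = -8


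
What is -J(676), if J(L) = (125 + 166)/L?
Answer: -291/676 ≈ -0.43047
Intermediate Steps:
J(L) = 291/L
-J(676) = -291/676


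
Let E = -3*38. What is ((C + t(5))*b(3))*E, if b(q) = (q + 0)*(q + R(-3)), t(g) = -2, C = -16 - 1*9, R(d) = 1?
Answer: 36936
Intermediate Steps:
C = -25 (C = -16 - 9 = -25)
b(q) = q*(1 + q) (b(q) = (q + 0)*(q + 1) = q*(1 + q))
E = -114
((C + t(5))*b(3))*E = ((-25 - 2)*(3*(1 + 3)))*(-114) = -81*4*(-114) = -27*12*(-114) = -324*(-114) = 36936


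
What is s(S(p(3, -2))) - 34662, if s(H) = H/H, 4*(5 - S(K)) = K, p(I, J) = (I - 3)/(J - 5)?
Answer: -34661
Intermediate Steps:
p(I, J) = (-3 + I)/(-5 + J)
S(K) = 5 - K/4
s(H) = 1
s(S(p(3, -2))) - 34662 = 1 - 34662 = -34661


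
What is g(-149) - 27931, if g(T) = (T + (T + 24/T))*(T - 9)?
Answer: 2857589/149 ≈ 19178.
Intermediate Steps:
g(T) = (-9 + T)*(2*T + 24/T) (g(T) = (2*T + 24/T)*(-9 + T) = (-9 + T)*(2*T + 24/T))
g(-149) - 27931 = (24 - 216/(-149) - 18*(-149) + 2*(-149)**2) - 27931 = (24 - 216*(-1/149) + 2682 + 2*22201) - 27931 = (24 + 216/149 + 2682 + 44402) - 27931 = 7019308/149 - 27931 = 2857589/149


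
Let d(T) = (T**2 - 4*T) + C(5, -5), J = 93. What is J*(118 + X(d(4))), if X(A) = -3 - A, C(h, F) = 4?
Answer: 10323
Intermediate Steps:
d(T) = 4 + T**2 - 4*T (d(T) = (T**2 - 4*T) + 4 = 4 + T**2 - 4*T)
J*(118 + X(d(4))) = 93*(118 + (-3 - (4 + 4**2 - 4*4))) = 93*(118 + (-3 - (4 + 16 - 16))) = 93*(118 + (-3 - 1*4)) = 93*(118 + (-3 - 4)) = 93*(118 - 7) = 93*111 = 10323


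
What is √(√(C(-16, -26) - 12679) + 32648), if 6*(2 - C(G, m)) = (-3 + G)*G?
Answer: √(293832 + 3*I*√114549)/3 ≈ 180.69 + 0.31219*I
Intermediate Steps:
C(G, m) = 2 - G*(-3 + G)/6 (C(G, m) = 2 - (-3 + G)*G/6 = 2 - G*(-3 + G)/6)
√(√(C(-16, -26) - 12679) + 32648) = √(√((2 + (½)*(-16) - ⅙*(-16)²) - 12679) + 32648) = √(√((2 - 8 - ⅙*256) - 12679) + 32648) = √(√((2 - 8 - 128/3) - 12679) + 32648) = √(√(-146/3 - 12679) + 32648) = √(√(-38183/3) + 32648) = √(I*√114549/3 + 32648) = √(32648 + I*√114549/3)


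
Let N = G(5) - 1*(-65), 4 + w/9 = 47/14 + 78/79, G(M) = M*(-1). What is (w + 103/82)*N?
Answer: 5926440/22673 ≈ 261.39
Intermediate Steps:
G(M) = -M
w = 3429/1106 (w = -36 + 9*(47/14 + 78/79) = -36 + 9*(4805/1106) = -36 + 43245/1106 = 3429/1106 ≈ 3.1004)
N = 60 (N = -1*5 - 1*(-65) = -5 + 65 = 60)
(w + 103/82)*N = (3429/1106 + 103/82)*60 = (98774/22673)*60 = 5926440/22673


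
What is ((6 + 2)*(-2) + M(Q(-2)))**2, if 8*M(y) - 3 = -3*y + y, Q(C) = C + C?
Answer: 13689/64 ≈ 213.89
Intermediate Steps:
Q(C) = 2*C
M(y) = 3/8 - y/4 (M(y) = 3/8 + (-3*y + y)/8 = 3/8 + (-2*y)/8 = 3/8 - y/4)
((6 + 2)*(-2) + M(Q(-2)))**2 = ((6 + 2)*(-2) + (3/8 - (-2)/2))**2 = (8*(-2) + (3/8 - 1/4*(-4)))**2 = (-16 + (3/8 + 1))**2 = (-16 + 11/8)**2 = (-117/8)**2 = 13689/64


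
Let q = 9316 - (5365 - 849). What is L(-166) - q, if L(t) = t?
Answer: -4966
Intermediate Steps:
q = 4800 (q = 9316 - 1*4516 = 9316 - 4516 = 4800)
L(-166) - q = -166 - 1*4800 = -166 - 4800 = -4966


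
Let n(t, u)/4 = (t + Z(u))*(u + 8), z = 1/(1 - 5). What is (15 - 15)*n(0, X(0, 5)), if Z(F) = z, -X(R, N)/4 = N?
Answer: 0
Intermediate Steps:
z = -¼ (z = 1/(-4) = -¼ ≈ -0.25000)
X(R, N) = -4*N
Z(F) = -¼
n(t, u) = 4*(8 + u)*(-¼ + t) (n(t, u) = 4*((t - ¼)*(u + 8)) = 4*((-¼ + t)*(8 + u)) = 4*((8 + u)*(-¼ + t)) = 4*(8 + u)*(-¼ + t))
(15 - 15)*n(0, X(0, 5)) = (15 - 15)*(-8 - (-4)*5 + 32*0 + 4*0*(-4*5)) = 0*(-8 - 1*(-20) + 0 + 4*0*(-20)) = 0*(-8 + 20 + 0 + 0) = 0*12 = 0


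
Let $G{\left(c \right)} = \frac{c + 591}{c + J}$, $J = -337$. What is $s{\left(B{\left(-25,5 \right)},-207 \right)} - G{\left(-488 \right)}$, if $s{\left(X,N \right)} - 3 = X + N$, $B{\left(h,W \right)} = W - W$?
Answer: $- \frac{168197}{825} \approx -203.88$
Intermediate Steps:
$G{\left(c \right)} = \frac{591 + c}{-337 + c}$ ($G{\left(c \right)} = \frac{c + 591}{c - 337} = \frac{591 + c}{-337 + c}$)
$B{\left(h,W \right)} = 0$
$s{\left(X,N \right)} = 3 + N + X$ ($s{\left(X,N \right)} = 3 + \left(X + N\right) = 3 + \left(N + X\right) = 3 + N + X$)
$s{\left(B{\left(-25,5 \right)},-207 \right)} - G{\left(-488 \right)} = \left(3 - 207 + 0\right) - \frac{591 - 488}{-337 - 488} = -204 - \frac{1}{-825} \cdot 103 = -204 - \left(- \frac{1}{825}\right) 103 = -204 - - \frac{103}{825} = -204 + \frac{103}{825} = - \frac{168197}{825}$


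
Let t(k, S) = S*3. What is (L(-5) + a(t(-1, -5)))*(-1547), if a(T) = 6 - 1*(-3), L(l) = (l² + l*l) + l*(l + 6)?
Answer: -83538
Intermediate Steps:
t(k, S) = 3*S
L(l) = 2*l² + l*(6 + l) (L(l) = (l² + l²) + l*(6 + l) = 2*l² + l*(6 + l))
a(T) = 9 (a(T) = 6 + 3 = 9)
(L(-5) + a(t(-1, -5)))*(-1547) = (3*(-5)*(2 - 5) + 9)*(-1547) = (3*(-5)*(-3) + 9)*(-1547) = (45 + 9)*(-1547) = 54*(-1547) = -83538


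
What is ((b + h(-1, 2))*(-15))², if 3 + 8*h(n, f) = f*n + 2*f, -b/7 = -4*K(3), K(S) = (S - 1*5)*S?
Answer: 407030625/64 ≈ 6.3599e+6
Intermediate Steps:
K(S) = S*(-5 + S) (K(S) = (S - 5)*S = (-5 + S)*S = S*(-5 + S))
b = -168 (b = -(-28)*3*(-5 + 3) = -(-28)*3*(-2) = -(-28)*(-6) = -7*24 = -168)
h(n, f) = -3/8 + f/4 + f*n/8 (h(n, f) = -3/8 + (f*n + 2*f)/8 = -3/8 + (2*f + f*n)/8 = -3/8 + (f/4 + f*n/8) = -3/8 + f/4 + f*n/8)
((b + h(-1, 2))*(-15))² = ((-168 + (-3/8 + (¼)*2 + (⅛)*2*(-1)))*(-15))² = ((-168 + (-3/8 + ½ - ¼))*(-15))² = ((-168 - ⅛)*(-15))² = (-1345/8*(-15))² = (20175/8)² = 407030625/64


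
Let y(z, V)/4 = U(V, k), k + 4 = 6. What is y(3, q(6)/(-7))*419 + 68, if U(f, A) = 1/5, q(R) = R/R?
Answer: 2016/5 ≈ 403.20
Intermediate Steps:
k = 2 (k = -4 + 6 = 2)
q(R) = 1
U(f, A) = ⅕ (U(f, A) = 1*(⅕) = ⅕)
y(z, V) = ⅘ (y(z, V) = 4*(⅕) = ⅘)
y(3, q(6)/(-7))*419 + 68 = (⅘)*419 + 68 = 1676/5 + 68 = 2016/5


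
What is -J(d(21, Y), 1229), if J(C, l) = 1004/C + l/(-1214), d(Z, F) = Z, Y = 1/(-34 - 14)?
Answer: -1193047/25494 ≈ -46.797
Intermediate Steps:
Y = -1/48 (Y = 1/(-48) = -1/48 ≈ -0.020833)
J(C, l) = 1004/C - l/1214 (J(C, l) = 1004/C + l*(-1/1214) = 1004/C - l/1214)
-J(d(21, Y), 1229) = -(1004/21 - 1/1214*1229) = -(1004*(1/21) - 1229/1214) = -(1004/21 - 1229/1214) = -1*1193047/25494 = -1193047/25494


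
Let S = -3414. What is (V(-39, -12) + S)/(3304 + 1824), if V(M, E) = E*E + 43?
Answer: -3227/5128 ≈ -0.62929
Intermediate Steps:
V(M, E) = 43 + E² (V(M, E) = E² + 43 = 43 + E²)
(V(-39, -12) + S)/(3304 + 1824) = ((43 + (-12)²) - 3414)/(3304 + 1824) = ((43 + 144) - 3414)/5128 = (187 - 3414)*(1/5128) = -3227*1/5128 = -3227/5128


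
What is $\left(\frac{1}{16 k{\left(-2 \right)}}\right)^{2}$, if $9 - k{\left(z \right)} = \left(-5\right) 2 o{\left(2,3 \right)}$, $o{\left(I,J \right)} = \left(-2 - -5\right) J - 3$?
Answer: $\frac{1}{1218816} \approx 8.2047 \cdot 10^{-7}$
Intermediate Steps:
$o{\left(I,J \right)} = -3 + 3 J$ ($o{\left(I,J \right)} = \left(-2 + 5\right) J - 3 = 3 J - 3 = -3 + 3 J$)
$k{\left(z \right)} = 69$ ($k{\left(z \right)} = 9 - \left(-5\right) 2 \left(-3 + 3 \cdot 3\right) = 9 - - 10 \left(-3 + 9\right) = 9 - \left(-10\right) 6 = 9 - -60 = 9 + 60 = 69$)
$\left(\frac{1}{16 k{\left(-2 \right)}}\right)^{2} = \left(\frac{1}{16 \cdot 69}\right)^{2} = \left(\frac{1}{1104}\right)^{2} = \frac{1}{1218816}$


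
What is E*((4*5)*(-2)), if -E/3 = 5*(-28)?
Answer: -16800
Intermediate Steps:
E = 420 (E = -15*(-28) = -3*(-140) = 420)
E*((4*5)*(-2)) = 420*((4*5)*(-2)) = 420*(20*(-2)) = 420*(-40) = -16800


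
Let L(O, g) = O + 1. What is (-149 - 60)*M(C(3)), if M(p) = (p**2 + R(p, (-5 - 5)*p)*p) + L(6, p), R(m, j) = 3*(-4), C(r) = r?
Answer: 4180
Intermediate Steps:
R(m, j) = -12
L(O, g) = 1 + O
M(p) = 7 + p**2 - 12*p (M(p) = (p**2 - 12*p) + (1 + 6) = (p**2 - 12*p) + 7 = 7 + p**2 - 12*p)
(-149 - 60)*M(C(3)) = (-149 - 60)*(7 + 3**2 - 12*3) = -209*(7 + 9 - 36) = -209*(-20) = 4180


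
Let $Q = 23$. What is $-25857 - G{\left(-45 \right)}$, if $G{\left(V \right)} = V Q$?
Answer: $-24822$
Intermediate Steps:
$G{\left(V \right)} = 23 V$ ($G{\left(V \right)} = V 23 = 23 V$)
$-25857 - G{\left(-45 \right)} = -25857 - 23 \left(-45\right) = -25857 - -1035 = -25857 + 1035 = -24822$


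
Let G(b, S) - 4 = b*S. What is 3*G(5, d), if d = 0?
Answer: 12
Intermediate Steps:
G(b, S) = 4 + S*b (G(b, S) = 4 + b*S = 4 + S*b)
3*G(5, d) = 3*(4 + 0*5) = 3*(4 + 0) = 3*4 = 12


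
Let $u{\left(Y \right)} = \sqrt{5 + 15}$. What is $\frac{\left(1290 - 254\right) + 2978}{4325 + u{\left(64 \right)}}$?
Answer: $\frac{3472110}{3741121} - \frac{8028 \sqrt{5}}{18705605} \approx 0.92713$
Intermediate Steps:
$u{\left(Y \right)} = 2 \sqrt{5}$ ($u{\left(Y \right)} = \sqrt{20} = 2 \sqrt{5}$)
$\frac{\left(1290 - 254\right) + 2978}{4325 + u{\left(64 \right)}} = \frac{\left(1290 - 254\right) + 2978}{4325 + 2 \sqrt{5}} = \frac{1036 + 2978}{4325 + 2 \sqrt{5}} = \frac{4014}{4325 + 2 \sqrt{5}}$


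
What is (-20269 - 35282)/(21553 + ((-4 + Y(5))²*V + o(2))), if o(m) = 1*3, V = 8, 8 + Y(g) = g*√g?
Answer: -329250777/139365316 - 3333060*√5/34841329 ≈ -2.5764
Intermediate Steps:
Y(g) = -8 + g^(3/2) (Y(g) = -8 + g*√g = -8 + g^(3/2))
o(m) = 3
(-20269 - 35282)/(21553 + ((-4 + Y(5))²*V + o(2))) = (-20269 - 35282)/(21553 + ((-4 + (-8 + 5^(3/2)))²*8 + 3)) = -55551/(21553 + ((-4 + (-8 + 5*√5))²*8 + 3)) = -55551/(21553 + ((-12 + 5*√5)²*8 + 3)) = -55551/(21553 + (8*(-12 + 5*√5)² + 3)) = -55551/(21553 + (3 + 8*(-12 + 5*√5)²)) = -55551/(21556 + 8*(-12 + 5*√5)²)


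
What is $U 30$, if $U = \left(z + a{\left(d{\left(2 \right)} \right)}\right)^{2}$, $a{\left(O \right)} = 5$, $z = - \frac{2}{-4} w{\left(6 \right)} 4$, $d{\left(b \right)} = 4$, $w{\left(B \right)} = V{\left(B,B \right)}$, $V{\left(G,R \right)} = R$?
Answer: $8670$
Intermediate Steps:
$w{\left(B \right)} = B$
$z = 12$ ($z = - \frac{2}{-4} \cdot 6 \cdot 4 = \left(-2\right) \left(- \frac{1}{4}\right) 6 \cdot 4 = \frac{1}{2} \cdot 6 \cdot 4 = 3 \cdot 4 = 12$)
$U = 289$ ($U = \left(12 + 5\right)^{2} = 17^{2} = 289$)
$U 30 = 289 \cdot 30 = 8670$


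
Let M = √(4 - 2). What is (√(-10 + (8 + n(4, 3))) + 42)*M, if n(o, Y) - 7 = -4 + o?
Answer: √2*(42 + √5) ≈ 62.559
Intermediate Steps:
n(o, Y) = 3 + o (n(o, Y) = 7 + (-4 + o) = 3 + o)
M = √2 ≈ 1.4142
(√(-10 + (8 + n(4, 3))) + 42)*M = (√(-10 + (8 + (3 + 4))) + 42)*√2 = (√(-10 + (8 + 7)) + 42)*√2 = (√(-10 + 15) + 42)*√2 = (√5 + 42)*√2 = (42 + √5)*√2 = √2*(42 + √5)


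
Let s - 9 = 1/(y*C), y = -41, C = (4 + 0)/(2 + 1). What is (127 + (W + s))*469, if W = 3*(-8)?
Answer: 8613185/164 ≈ 52519.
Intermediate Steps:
C = 4/3 ≈ 1.3333
W = -24
s = 1473/164 (s = 9 + 1/(-41*4/3) = 9 + 1/(-164/3) = 9 - 3/164 = 1473/164 ≈ 8.9817)
(127 + (W + s))*469 = (127 + (-24 + 1473/164))*469 = (127 - 2463/164)*469 = (18365/164)*469 = 8613185/164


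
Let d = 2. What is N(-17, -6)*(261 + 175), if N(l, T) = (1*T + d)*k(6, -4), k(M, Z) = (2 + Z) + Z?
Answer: 10464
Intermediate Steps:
k(M, Z) = 2 + 2*Z
N(l, T) = -12 - 6*T (N(l, T) = (1*T + 2)*(2 + 2*(-4)) = (T + 2)*(2 - 8) = (2 + T)*(-6) = -12 - 6*T)
N(-17, -6)*(261 + 175) = (-12 - 6*(-6))*(261 + 175) = (-12 + 36)*436 = 24*436 = 10464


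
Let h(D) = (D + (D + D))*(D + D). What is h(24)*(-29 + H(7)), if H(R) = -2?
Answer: -107136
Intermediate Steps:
h(D) = 6*D² (h(D) = (D + 2*D)*(2*D) = (3*D)*(2*D) = 6*D²)
h(24)*(-29 + H(7)) = (6*24²)*(-29 - 2) = (6*576)*(-31) = 3456*(-31) = -107136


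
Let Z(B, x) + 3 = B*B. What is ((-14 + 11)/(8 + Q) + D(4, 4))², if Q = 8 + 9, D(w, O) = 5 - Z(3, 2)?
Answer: 784/625 ≈ 1.2544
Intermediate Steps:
Z(B, x) = -3 + B² (Z(B, x) = -3 + B*B = -3 + B²)
D(w, O) = -1 (D(w, O) = 5 - (-3 + 3²) = 5 - (-3 + 9) = 5 - 1*6 = 5 - 6 = -1)
Q = 17
((-14 + 11)/(8 + Q) + D(4, 4))² = ((-14 + 11)/(8 + 17) - 1)² = (-3/25 - 1)² = (-28/25)² = 784/625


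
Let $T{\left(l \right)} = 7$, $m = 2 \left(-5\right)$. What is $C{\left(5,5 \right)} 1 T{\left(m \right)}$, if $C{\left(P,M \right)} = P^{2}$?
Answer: $175$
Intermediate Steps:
$m = -10$
$C{\left(5,5 \right)} 1 T{\left(m \right)} = 5^{2} \cdot 1 \cdot 7 = 25 \cdot 1 \cdot 7 = 25 \cdot 7 = 175$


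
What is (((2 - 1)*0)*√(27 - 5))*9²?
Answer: 0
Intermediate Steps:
(((2 - 1)*0)*√(27 - 5))*9² = ((1*0)*√22)*81 = (0*√22)*81 = 0*81 = 0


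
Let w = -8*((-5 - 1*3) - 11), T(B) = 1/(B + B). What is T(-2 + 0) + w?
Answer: 607/4 ≈ 151.75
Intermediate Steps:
T(B) = 1/(2*B)
w = 152 (w = -8*((-5 - 3) - 11) = -8*(-8 - 11) = -8*(-19) = 152)
T(-2 + 0) + w = 1/(2*(-2 + 0)) + 152 = (½)/(-2) + 152 = (½)*(-½) + 152 = -¼ + 152 = 607/4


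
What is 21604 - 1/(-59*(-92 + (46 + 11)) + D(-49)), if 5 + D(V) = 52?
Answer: 45627647/2112 ≈ 21604.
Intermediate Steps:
D(V) = 47 (D(V) = -5 + 52 = 47)
21604 - 1/(-59*(-92 + (46 + 11)) + D(-49)) = 21604 - 1/(-59*(-92 + (46 + 11)) + 47) = 21604 - 1/(-59*(-92 + 57) + 47) = 21604 - 1/(-59*(-35) + 47) = 21604 - 1/(2065 + 47) = 21604 - 1/2112 = 45627647/2112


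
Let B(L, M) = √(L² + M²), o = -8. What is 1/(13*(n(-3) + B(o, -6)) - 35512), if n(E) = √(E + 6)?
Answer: -11794/417295139 - 13*√3/1251885417 ≈ -2.8281e-5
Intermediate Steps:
n(E) = √(6 + E)
1/(13*(n(-3) + B(o, -6)) - 35512) = 1/(13*(√(6 - 3) + √((-8)² + (-6)²)) - 35512) = 1/(13*(√3 + √(64 + 36)) - 35512) = 1/(13*(√3 + √100) - 35512) = 1/(13*(√3 + 10) - 35512) = 1/(13*(10 + √3) - 35512) = 1/((130 + 13*√3) - 35512) = 1/(-35382 + 13*√3)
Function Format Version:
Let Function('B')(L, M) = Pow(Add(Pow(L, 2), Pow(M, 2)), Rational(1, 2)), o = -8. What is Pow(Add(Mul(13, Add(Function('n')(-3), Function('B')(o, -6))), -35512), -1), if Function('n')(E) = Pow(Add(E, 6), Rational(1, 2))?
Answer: Add(Rational(-11794, 417295139), Mul(Rational(-13, 1251885417), Pow(3, Rational(1, 2)))) ≈ -2.8281e-5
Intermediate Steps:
Function('n')(E) = Pow(Add(6, E), Rational(1, 2))
Pow(Add(Mul(13, Add(Function('n')(-3), Function('B')(o, -6))), -35512), -1) = Pow(Add(Mul(13, Add(Pow(Add(6, -3), Rational(1, 2)), Pow(Add(Pow(-8, 2), Pow(-6, 2)), Rational(1, 2)))), -35512), -1) = Pow(Add(Mul(13, Add(Pow(3, Rational(1, 2)), Pow(Add(64, 36), Rational(1, 2)))), -35512), -1) = Pow(Add(Mul(13, Add(Pow(3, Rational(1, 2)), Pow(100, Rational(1, 2)))), -35512), -1) = Pow(Add(Mul(13, Add(Pow(3, Rational(1, 2)), 10)), -35512), -1) = Pow(Add(Mul(13, Add(10, Pow(3, Rational(1, 2)))), -35512), -1) = Pow(Add(Add(130, Mul(13, Pow(3, Rational(1, 2)))), -35512), -1) = Pow(Add(-35382, Mul(13, Pow(3, Rational(1, 2)))), -1)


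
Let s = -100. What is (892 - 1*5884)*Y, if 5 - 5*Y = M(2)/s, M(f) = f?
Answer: -626496/125 ≈ -5012.0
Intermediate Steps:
Y = 251/250 (Y = 1 - 2/(5*(-100)) = 1 - 2*(-1)/(5*100) = 1 - 1/5*(-1/50) = 1 + 1/250 = 251/250 ≈ 1.0040)
(892 - 1*5884)*Y = (892 - 1*5884)*(251/250) = (892 - 5884)*(251/250) = -4992*251/250 = -626496/125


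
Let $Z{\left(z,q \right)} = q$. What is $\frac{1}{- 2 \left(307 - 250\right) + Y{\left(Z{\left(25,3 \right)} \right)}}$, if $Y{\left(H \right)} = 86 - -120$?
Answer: $\frac{1}{92} \approx 0.01087$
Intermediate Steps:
$Y{\left(H \right)} = 206$ ($Y{\left(H \right)} = 86 + 120 = 206$)
$\frac{1}{- 2 \left(307 - 250\right) + Y{\left(Z{\left(25,3 \right)} \right)}} = \frac{1}{- 2 \left(307 - 250\right) + 206} = \frac{1}{\left(-2\right) 57 + 206} = \frac{1}{-114 + 206} = \frac{1}{92}$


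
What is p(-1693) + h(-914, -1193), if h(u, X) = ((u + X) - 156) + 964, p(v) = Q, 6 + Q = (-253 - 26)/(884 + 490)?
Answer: -597783/458 ≈ -1305.2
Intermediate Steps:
Q = -2841/458 (Q = -6 + (-253 - 26)/(884 + 490) = -6 - 279/1374 = -6 - 279*1/1374 = -6 - 93/458 = -2841/458 ≈ -6.2031)
p(v) = -2841/458
h(u, X) = 808 + X + u (h(u, X) = ((X + u) - 156) + 964 = (-156 + X + u) + 964 = 808 + X + u)
p(-1693) + h(-914, -1193) = -2841/458 + (808 - 1193 - 914) = -2841/458 - 1299 = -597783/458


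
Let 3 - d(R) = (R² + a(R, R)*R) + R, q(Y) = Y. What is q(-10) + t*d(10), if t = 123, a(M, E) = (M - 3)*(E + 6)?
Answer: -150931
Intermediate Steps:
a(M, E) = (-3 + M)*(6 + E)
d(R) = 3 - R - R² - R*(-18 + R² + 3*R) (d(R) = 3 - ((R² + (-18 - 3*R + 6*R + R*R)*R) + R) = 3 - ((R² + (-18 - 3*R + 6*R + R²)*R) + R) = 3 - ((R² + (-18 + R² + 3*R)*R) + R) = 3 - ((R² + R*(-18 + R² + 3*R)) + R) = 3 - (R + R² + R*(-18 + R² + 3*R)) = 3 + (-R - R² - R*(-18 + R² + 3*R)) = 3 - R - R² - R*(-18 + R² + 3*R))
q(-10) + t*d(10) = -10 + 123*(3 - 1*10³ - 4*10² + 17*10) = -10 + 123*(3 - 1*1000 - 4*100 + 170) = -10 + 123*(3 - 1000 - 400 + 170) = -10 + 123*(-1227) = -10 - 150921 = -150931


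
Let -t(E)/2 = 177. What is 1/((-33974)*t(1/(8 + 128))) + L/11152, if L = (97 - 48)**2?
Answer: 7219087087/33530707248 ≈ 0.21530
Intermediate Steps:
t(E) = -354 (t(E) = -2*177 = -354)
L = 2401 (L = 49**2 = 2401)
1/((-33974)*t(1/(8 + 128))) + L/11152 = 1/(-33974*(-354)) + 2401/11152 = -1/33974*(-1/354) + 2401*(1/11152) = 1/12026796 + 2401/11152 = 7219087087/33530707248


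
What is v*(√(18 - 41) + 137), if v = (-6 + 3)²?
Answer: 1233 + 9*I*√23 ≈ 1233.0 + 43.162*I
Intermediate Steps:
v = 9 (v = (-3)² = 9)
v*(√(18 - 41) + 137) = 9*(√(18 - 41) + 137) = 9*(√(-23) + 137) = 9*(I*√23 + 137) = 9*(137 + I*√23) = 1233 + 9*I*√23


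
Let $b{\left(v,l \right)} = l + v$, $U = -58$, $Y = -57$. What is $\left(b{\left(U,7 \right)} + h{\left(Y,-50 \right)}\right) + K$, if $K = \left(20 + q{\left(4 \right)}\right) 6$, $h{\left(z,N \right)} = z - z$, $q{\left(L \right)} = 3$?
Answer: $87$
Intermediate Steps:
$h{\left(z,N \right)} = 0$
$K = 138$ ($K = \left(20 + 3\right) 6 = 23 \cdot 6 = 138$)
$\left(b{\left(U,7 \right)} + h{\left(Y,-50 \right)}\right) + K = \left(\left(7 - 58\right) + 0\right) + 138 = \left(-51 + 0\right) + 138 = -51 + 138 = 87$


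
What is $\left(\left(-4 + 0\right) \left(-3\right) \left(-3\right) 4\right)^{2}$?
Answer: $20736$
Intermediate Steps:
$\left(\left(-4 + 0\right) \left(-3\right) \left(-3\right) 4\right)^{2} = \left(\left(-4\right) \left(-3\right) \left(-3\right) 4\right)^{2} = \left(12 \left(-3\right) 4\right)^{2} = \left(\left(-36\right) 4\right)^{2} = \left(-144\right)^{2} = 20736$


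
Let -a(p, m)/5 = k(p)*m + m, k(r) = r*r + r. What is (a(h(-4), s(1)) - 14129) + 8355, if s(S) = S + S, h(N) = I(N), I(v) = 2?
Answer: -5844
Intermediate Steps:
h(N) = 2
k(r) = r + r**2 (k(r) = r**2 + r = r + r**2)
s(S) = 2*S
a(p, m) = -5*m - 5*m*p*(1 + p) (a(p, m) = -5*((p*(1 + p))*m + m) = -5*(m*p*(1 + p) + m) = -5*(m + m*p*(1 + p)) = -5*m - 5*m*p*(1 + p))
(a(h(-4), s(1)) - 14129) + 8355 = (-5*2*1*(1 + 2*(1 + 2)) - 14129) + 8355 = (-5*2*(1 + 2*3) - 14129) + 8355 = (-5*2*(1 + 6) - 14129) + 8355 = (-5*2*7 - 14129) + 8355 = (-70 - 14129) + 8355 = -14199 + 8355 = -5844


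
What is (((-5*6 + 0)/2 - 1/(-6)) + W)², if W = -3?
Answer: 11449/36 ≈ 318.03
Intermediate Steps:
(((-5*6 + 0)/2 - 1/(-6)) + W)² = (((-5*6 + 0)/2 - 1/(-6)) - 3)² = (((-30 + 0)*(½) - 1*(-⅙)) - 3)² = ((-30*½ + ⅙) - 3)² = ((-15 + ⅙) - 3)² = (-89/6 - 3)² = (-107/6)² = 11449/36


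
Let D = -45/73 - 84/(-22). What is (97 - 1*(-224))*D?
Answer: 825291/803 ≈ 1027.8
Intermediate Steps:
D = 2571/803 (D = -45*1/73 - 84*(-1/22) = -45/73 + 42/11 = 2571/803 ≈ 3.2017)
(97 - 1*(-224))*D = (97 - 1*(-224))*(2571/803) = (97 + 224)*(2571/803) = 321*(2571/803) = 825291/803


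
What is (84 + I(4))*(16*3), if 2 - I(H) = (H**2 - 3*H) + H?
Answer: 3744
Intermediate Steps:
I(H) = 2 - H**2 + 2*H (I(H) = 2 - ((H**2 - 3*H) + H) = 2 - (H**2 - 2*H) = 2 + (-H**2 + 2*H) = 2 - H**2 + 2*H)
(84 + I(4))*(16*3) = (84 + (2 - 1*4**2 + 2*4))*(16*3) = (84 + (2 - 1*16 + 8))*48 = (84 + (2 - 16 + 8))*48 = (84 - 6)*48 = 78*48 = 3744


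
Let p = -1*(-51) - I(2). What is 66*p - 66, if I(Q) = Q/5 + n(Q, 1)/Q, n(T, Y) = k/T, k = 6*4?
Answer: 14388/5 ≈ 2877.6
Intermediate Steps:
k = 24
n(T, Y) = 24/T
I(Q) = 24/Q² + Q/5 (I(Q) = Q/5 + (24/Q)/Q = Q*(⅕) + 24/Q² = Q/5 + 24/Q² = 24/Q² + Q/5)
p = 223/5 (p = -1*(-51) - (24/2² + (⅕)*2) = 51 - (24*(¼) + ⅖) = 51 - (6 + ⅖) = 51 - 1*32/5 = 51 - 32/5 = 223/5 ≈ 44.600)
66*p - 66 = 66*(223/5) - 66 = 14718/5 - 66 = 14388/5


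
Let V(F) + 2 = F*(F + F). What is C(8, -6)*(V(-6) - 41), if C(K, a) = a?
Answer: -174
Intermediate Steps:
V(F) = -2 + 2*F² (V(F) = -2 + F*(F + F) = -2 + F*(2*F) = -2 + 2*F²)
C(8, -6)*(V(-6) - 41) = -6*((-2 + 2*(-6)²) - 41) = -6*((-2 + 2*36) - 41) = -6*((-2 + 72) - 41) = -6*(70 - 41) = -6*29 = -174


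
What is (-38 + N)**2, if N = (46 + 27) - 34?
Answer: 1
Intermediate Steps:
N = 39 (N = 73 - 34 = 39)
(-38 + N)**2 = (-38 + 39)**2 = 1**2 = 1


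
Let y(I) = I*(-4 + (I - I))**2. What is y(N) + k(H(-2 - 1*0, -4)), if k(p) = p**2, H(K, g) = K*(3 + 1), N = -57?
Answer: -848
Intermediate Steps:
y(I) = 16*I (y(I) = I*(-4 + 0)**2 = I*(-4)**2 = I*16 = 16*I)
H(K, g) = 4*K (H(K, g) = K*4 = 4*K)
y(N) + k(H(-2 - 1*0, -4)) = 16*(-57) + (4*(-2 - 1*0))**2 = -912 + (4*(-2 + 0))**2 = -912 + (4*(-2))**2 = -912 + (-8)**2 = -912 + 64 = -848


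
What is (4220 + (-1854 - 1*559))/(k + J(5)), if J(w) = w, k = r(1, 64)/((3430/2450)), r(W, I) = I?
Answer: 12649/355 ≈ 35.631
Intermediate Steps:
k = 320/7 (k = 64/((3430/2450)) = 64/((3430*(1/2450))) = 64/(7/5) = 64*(5/7) = 320/7 ≈ 45.714)
(4220 + (-1854 - 1*559))/(k + J(5)) = (4220 + (-1854 - 1*559))/(320/7 + 5) = (4220 + (-1854 - 559))/(355/7) = (4220 - 2413)*(7/355) = 1807*(7/355) = 12649/355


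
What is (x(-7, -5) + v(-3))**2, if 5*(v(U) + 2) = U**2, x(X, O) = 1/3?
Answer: 4/225 ≈ 0.017778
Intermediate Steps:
x(X, O) = 1/3
v(U) = -2 + U**2/5
(x(-7, -5) + v(-3))**2 = (1/3 + (-2 + (1/5)*(-3)**2))**2 = (1/3 + (-2 + (1/5)*9))**2 = (1/3 + (-2 + 9/5))**2 = (1/3 - 1/5)**2 = (2/15)**2 = 4/225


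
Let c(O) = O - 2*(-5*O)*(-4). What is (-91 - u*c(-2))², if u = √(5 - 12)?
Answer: -34307 + 14196*I*√7 ≈ -34307.0 + 37559.0*I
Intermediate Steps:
u = I*√7 (u = √(-7) = I*√7 ≈ 2.6458*I)
c(O) = -39*O (c(O) = O - 40*O = -39*O)
(-91 - u*c(-2))² = (-91 - I*√7*(-39*(-2)))² = (-91 - I*√7*78)² = (-91 - 78*I*√7)²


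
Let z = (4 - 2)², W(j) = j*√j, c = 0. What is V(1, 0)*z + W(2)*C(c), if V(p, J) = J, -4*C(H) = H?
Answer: 0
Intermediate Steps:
C(H) = -H/4
W(j) = j^(3/2)
z = 4 (z = 2² = 4)
V(1, 0)*z + W(2)*C(c) = 0*4 + 2^(3/2)*(-¼*0) = 0 + (2*√2)*0 = 0 + 0 = 0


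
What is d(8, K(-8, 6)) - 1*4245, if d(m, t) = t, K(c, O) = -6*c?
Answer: -4197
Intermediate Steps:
d(8, K(-8, 6)) - 1*4245 = -6*(-8) - 1*4245 = 48 - 4245 = -4197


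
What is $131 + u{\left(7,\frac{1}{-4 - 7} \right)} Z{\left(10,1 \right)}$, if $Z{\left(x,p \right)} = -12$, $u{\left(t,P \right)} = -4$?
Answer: $179$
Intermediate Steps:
$131 + u{\left(7,\frac{1}{-4 - 7} \right)} Z{\left(10,1 \right)} = 131 - -48 = 131 + 48 = 179$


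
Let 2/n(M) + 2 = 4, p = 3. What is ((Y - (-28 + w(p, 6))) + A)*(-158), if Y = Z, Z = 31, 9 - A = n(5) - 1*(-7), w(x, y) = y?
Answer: -8532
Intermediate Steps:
n(M) = 1 (n(M) = 2/(-2 + 4) = 2/2 = 2*(½) = 1)
A = 1 (A = 9 - (1 - 1*(-7)) = 9 - (1 + 7) = 9 - 1*8 = 9 - 8 = 1)
Y = 31
((Y - (-28 + w(p, 6))) + A)*(-158) = ((31 - (-28 + 6)) + 1)*(-158) = ((31 - 1*(-22)) + 1)*(-158) = ((31 + 22) + 1)*(-158) = (53 + 1)*(-158) = 54*(-158) = -8532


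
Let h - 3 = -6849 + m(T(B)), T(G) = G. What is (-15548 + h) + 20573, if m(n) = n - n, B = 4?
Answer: -1821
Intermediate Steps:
m(n) = 0
h = -6846 (h = 3 + (-6849 + 0) = 3 - 6849 = -6846)
(-15548 + h) + 20573 = (-15548 - 6846) + 20573 = -22394 + 20573 = -1821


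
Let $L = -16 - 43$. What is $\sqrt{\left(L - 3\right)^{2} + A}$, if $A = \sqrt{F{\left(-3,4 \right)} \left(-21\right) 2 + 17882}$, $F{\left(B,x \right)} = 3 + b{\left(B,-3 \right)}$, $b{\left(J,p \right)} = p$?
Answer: $\sqrt{3844 + \sqrt{17882}} \approx 63.069$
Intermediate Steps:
$L = -59$
$F{\left(B,x \right)} = 0$ ($F{\left(B,x \right)} = 3 - 3 = 0$)
$A = \sqrt{17882}$ ($A = \sqrt{0 \left(-21\right) 2 + 17882} = \sqrt{0 \cdot 2 + 17882} = \sqrt{0 + 17882} = \sqrt{17882} \approx 133.72$)
$\sqrt{\left(L - 3\right)^{2} + A} = \sqrt{\left(-59 - 3\right)^{2} + \sqrt{17882}} = \sqrt{\left(-62\right)^{2} + \sqrt{17882}} = \sqrt{3844 + \sqrt{17882}}$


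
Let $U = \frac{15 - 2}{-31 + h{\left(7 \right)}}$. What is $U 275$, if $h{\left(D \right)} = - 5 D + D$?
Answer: $- \frac{3575}{59} \approx -60.593$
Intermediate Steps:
$h{\left(D \right)} = - 4 D$
$U = - \frac{13}{59}$ ($U = \frac{15 - 2}{-31 - 28} = \frac{13}{-31 - 28} = \frac{13}{-59} = 13 \left(- \frac{1}{59}\right) = - \frac{13}{59} \approx -0.22034$)
$U 275 = \left(- \frac{13}{59}\right) 275 = - \frac{3575}{59}$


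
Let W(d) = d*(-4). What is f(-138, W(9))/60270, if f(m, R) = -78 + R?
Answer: -19/10045 ≈ -0.0018915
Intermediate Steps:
W(d) = -4*d
f(-138, W(9))/60270 = (-78 - 4*9)/60270 = (-78 - 36)*(1/60270) = -114*1/60270 = -19/10045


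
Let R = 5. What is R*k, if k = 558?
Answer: 2790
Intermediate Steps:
R*k = 5*558 = 2790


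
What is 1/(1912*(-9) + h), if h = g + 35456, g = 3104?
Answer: 1/21352 ≈ 4.6834e-5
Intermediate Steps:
h = 38560 (h = 3104 + 35456 = 38560)
1/(1912*(-9) + h) = 1/(1912*(-9) + 38560) = 1/(-17208 + 38560) = 1/21352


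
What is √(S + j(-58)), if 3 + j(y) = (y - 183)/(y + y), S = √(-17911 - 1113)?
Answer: √(-3103 + 13456*I*√1189)/58 ≈ 8.2767 + 8.3323*I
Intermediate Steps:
S = 4*I*√1189 (S = √(-19024) = 4*I*√1189 ≈ 137.93*I)
j(y) = -3 + (-183 + y)/(2*y) (j(y) = -3 + (y - 183)/(y + y) = -3 + (-183 + y)/((2*y)) = -3 + (-183 + y)*(1/(2*y)) = -3 + (-183 + y)/(2*y))
√(S + j(-58)) = √(4*I*√1189 + (½)*(-183 - 5*(-58))/(-58)) = √(4*I*√1189 + (½)*(-1/58)*(-183 + 290)) = √(4*I*√1189 + (½)*(-1/58)*107) = √(4*I*√1189 - 107/116) = √(-107/116 + 4*I*√1189)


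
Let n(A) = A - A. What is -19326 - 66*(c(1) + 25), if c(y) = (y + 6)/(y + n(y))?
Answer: -21438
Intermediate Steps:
n(A) = 0
c(y) = (6 + y)/y (c(y) = (y + 6)/(y + 0) = (6 + y)/y)
-19326 - 66*(c(1) + 25) = -19326 - 66*((6 + 1)/1 + 25) = -19326 - 66*(1*7 + 25) = -19326 - 66*(7 + 25) = -19326 - 66*32 = -19326 - 1*2112 = -19326 - 2112 = -21438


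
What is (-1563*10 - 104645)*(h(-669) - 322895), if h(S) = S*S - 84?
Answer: -14984100050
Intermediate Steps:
h(S) = -84 + S**2 (h(S) = S**2 - 84 = -84 + S**2)
(-1563*10 - 104645)*(h(-669) - 322895) = (-1563*10 - 104645)*((-84 + (-669)**2) - 322895) = (-15630 - 104645)*((-84 + 447561) - 322895) = -120275*(447477 - 322895) = -120275*124582 = -14984100050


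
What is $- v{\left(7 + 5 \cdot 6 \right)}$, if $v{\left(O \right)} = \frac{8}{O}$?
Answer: $- \frac{8}{37} \approx -0.21622$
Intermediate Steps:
$- v{\left(7 + 5 \cdot 6 \right)} = - \frac{8}{7 + 5 \cdot 6} = - \frac{8}{7 + 30} = - \frac{8}{37}$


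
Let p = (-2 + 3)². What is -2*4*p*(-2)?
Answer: 16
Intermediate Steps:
p = 1 (p = 1² = 1)
-2*4*p*(-2) = -2*4*1*(-2) = -8*(-2) = -2*(-8) = 16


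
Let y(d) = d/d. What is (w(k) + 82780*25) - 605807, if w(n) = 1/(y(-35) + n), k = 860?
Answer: 1260239674/861 ≈ 1.4637e+6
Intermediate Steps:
y(d) = 1
w(n) = 1/(1 + n)
(w(k) + 82780*25) - 605807 = (1/(1 + 860) + 82780*25) - 605807 = (1/861 + 2069500) - 605807 = 1781839501/861 - 605807 = 1260239674/861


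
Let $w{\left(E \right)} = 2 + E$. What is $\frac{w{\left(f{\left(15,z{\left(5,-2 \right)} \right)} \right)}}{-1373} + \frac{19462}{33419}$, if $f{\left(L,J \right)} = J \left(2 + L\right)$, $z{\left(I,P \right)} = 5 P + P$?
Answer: $\frac{33471964}{45884287} \approx 0.72949$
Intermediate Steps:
$z{\left(I,P \right)} = 6 P$
$\frac{w{\left(f{\left(15,z{\left(5,-2 \right)} \right)} \right)}}{-1373} + \frac{19462}{33419} = \frac{2 + 6 \left(-2\right) \left(2 + 15\right)}{-1373} + \frac{19462}{33419} = \left(2 - 204\right) \left(- \frac{1}{1373}\right) + 19462 \cdot \frac{1}{33419} = \left(2 - 204\right) \left(- \frac{1}{1373}\right) + \frac{19462}{33419} = \left(-202\right) \left(- \frac{1}{1373}\right) + \frac{19462}{33419} = \frac{202}{1373} + \frac{19462}{33419} = \frac{33471964}{45884287}$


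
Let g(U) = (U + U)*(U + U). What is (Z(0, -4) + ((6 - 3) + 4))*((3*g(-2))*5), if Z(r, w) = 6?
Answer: 3120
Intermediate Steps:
g(U) = 4*U² (g(U) = (2*U)*(2*U) = 4*U²)
(Z(0, -4) + ((6 - 3) + 4))*((3*g(-2))*5) = (6 + ((6 - 3) + 4))*((3*(4*(-2)²))*5) = (6 + (3 + 4))*((3*(4*4))*5) = (6 + 7)*((3*16)*5) = 13*(48*5) = 13*240 = 3120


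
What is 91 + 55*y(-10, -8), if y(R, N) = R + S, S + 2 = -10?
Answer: -1119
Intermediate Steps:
S = -12 (S = -2 - 10 = -12)
y(R, N) = -12 + R (y(R, N) = R - 12 = -12 + R)
91 + 55*y(-10, -8) = 91 + 55*(-12 - 10) = 91 + 55*(-22) = 91 - 1210 = -1119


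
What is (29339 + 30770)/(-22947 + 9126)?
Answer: -60109/13821 ≈ -4.3491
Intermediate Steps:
(29339 + 30770)/(-22947 + 9126) = 60109/(-13821) = 60109*(-1/13821) = -60109/13821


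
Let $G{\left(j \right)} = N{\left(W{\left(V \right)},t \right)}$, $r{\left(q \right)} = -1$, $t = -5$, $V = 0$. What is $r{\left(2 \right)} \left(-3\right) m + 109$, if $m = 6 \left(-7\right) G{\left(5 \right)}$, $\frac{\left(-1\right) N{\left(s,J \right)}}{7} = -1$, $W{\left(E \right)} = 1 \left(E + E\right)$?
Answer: $-773$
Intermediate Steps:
$W{\left(E \right)} = 2 E$ ($W{\left(E \right)} = 1 \cdot 2 E = 2 E$)
$N{\left(s,J \right)} = 7$ ($N{\left(s,J \right)} = \left(-7\right) \left(-1\right) = 7$)
$G{\left(j \right)} = 7$
$m = -294$ ($m = 6 \left(-7\right) 7 = \left(-42\right) 7 = -294$)
$r{\left(2 \right)} \left(-3\right) m + 109 = \left(-1\right) \left(-3\right) \left(-294\right) + 109 = 3 \left(-294\right) + 109 = -882 + 109 = -773$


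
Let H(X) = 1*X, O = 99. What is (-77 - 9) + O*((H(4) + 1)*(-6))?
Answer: -3056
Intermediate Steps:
H(X) = X
(-77 - 9) + O*((H(4) + 1)*(-6)) = (-77 - 9) + 99*((4 + 1)*(-6)) = -86 + 99*(5*(-6)) = -86 + 99*(-30) = -86 - 2970 = -3056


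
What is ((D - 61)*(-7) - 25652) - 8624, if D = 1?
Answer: -33856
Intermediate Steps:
((D - 61)*(-7) - 25652) - 8624 = ((1 - 61)*(-7) - 25652) - 8624 = (-60*(-7) - 25652) - 8624 = (420 - 25652) - 8624 = -25232 - 8624 = -33856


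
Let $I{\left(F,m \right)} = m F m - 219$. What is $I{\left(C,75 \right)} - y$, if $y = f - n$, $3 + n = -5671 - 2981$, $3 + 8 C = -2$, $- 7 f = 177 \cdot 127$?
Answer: $- \frac{513987}{56} \approx -9178.3$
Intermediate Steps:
$f = - \frac{22479}{7}$ ($f = - \frac{177 \cdot 127}{7} = \left(- \frac{1}{7}\right) 22479 = - \frac{22479}{7} \approx -3211.3$)
$C = - \frac{5}{8}$ ($C = - \frac{3}{8} + \frac{1}{8} \left(-2\right) = - \frac{3}{8} - \frac{1}{4} = - \frac{5}{8} \approx -0.625$)
$n = -8655$ ($n = -3 - 8652 = -8655$)
$I{\left(F,m \right)} = -219 + F m^{2}$ ($I{\left(F,m \right)} = F m m - 219 = F m^{2} - 219 = -219 + F m^{2}$)
$y = \frac{38106}{7}$ ($y = - \frac{22479}{7} - -8655 = - \frac{22479}{7} + 8655 = \frac{38106}{7} \approx 5443.7$)
$I{\left(C,75 \right)} - y = \left(-219 - \frac{5 \cdot 75^{2}}{8}\right) - \frac{38106}{7} = \left(-219 - \frac{28125}{8}\right) - \frac{38106}{7} = - \frac{29877}{8} - \frac{38106}{7} = - \frac{513987}{56}$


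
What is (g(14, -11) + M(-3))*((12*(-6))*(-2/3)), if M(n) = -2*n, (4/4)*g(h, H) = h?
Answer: 960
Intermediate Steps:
g(h, H) = h
(g(14, -11) + M(-3))*((12*(-6))*(-2/3)) = (14 - 2*(-3))*((12*(-6))*(-2/3)) = (14 + 6)*(-(-144)/3) = 20*(-72*(-⅔)) = 20*48 = 960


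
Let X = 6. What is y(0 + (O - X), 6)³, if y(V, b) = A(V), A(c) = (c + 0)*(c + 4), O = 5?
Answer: -27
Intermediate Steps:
A(c) = c*(4 + c)
y(V, b) = V*(4 + V)
y(0 + (O - X), 6)³ = ((0 + (5 - 1*6))*(4 + (0 + (5 - 1*6))))³ = ((0 + (5 - 6))*(4 + (0 + (5 - 6))))³ = ((0 - 1)*(4 + (0 - 1)))³ = (-(4 - 1))³ = (-1*3)³ = (-3)³ = -27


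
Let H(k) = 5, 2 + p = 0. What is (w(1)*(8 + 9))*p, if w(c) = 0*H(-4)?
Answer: 0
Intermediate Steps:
p = -2 (p = -2 + 0 = -2)
w(c) = 0 (w(c) = 0*5 = 0)
(w(1)*(8 + 9))*p = (0*(8 + 9))*(-2) = (0*17)*(-2) = 0*(-2) = 0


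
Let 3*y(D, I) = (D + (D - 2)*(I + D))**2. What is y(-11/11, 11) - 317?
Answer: 10/3 ≈ 3.3333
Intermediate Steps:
y(D, I) = (D + (-2 + D)*(D + I))**2/3 (y(D, I) = (D + (D - 2)*(I + D))**2/3 = (D + (-2 + D)*(D + I))**2/3)
y(-11/11, 11) - 317 = ((-11/11)**2 - (-11)/11 - 2*11 - 11/11*11)**2/3 - 317 = ((-11*1/11)**2 - (-11)/11 - 22 - 11*1/11*11)**2/3 - 317 = ((-1)**2 - 1*(-1) - 22 - 1*11)**2/3 - 317 = (1 + 1 - 22 - 11)**2/3 - 317 = (1/3)*(-31)**2 - 317 = (1/3)*961 - 317 = 961/3 - 317 = 10/3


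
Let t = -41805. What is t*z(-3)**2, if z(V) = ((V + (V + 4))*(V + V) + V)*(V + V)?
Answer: -121903380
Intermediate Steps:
z(V) = 2*V*(V + 2*V*(4 + 2*V)) (z(V) = ((V + (4 + V))*(2*V) + V)*(2*V) = ((4 + 2*V)*(2*V) + V)*(2*V) = (2*V*(4 + 2*V) + V)*(2*V) = (V + 2*V*(4 + 2*V))*(2*V) = 2*V*(V + 2*V*(4 + 2*V)))
t*z(-3)**2 = -41805*81*(18 + 8*(-3))**2 = -41805*81*(18 - 24)**2 = -41805*(9*(-6))**2 = -41805*(-54)**2 = -41805*2916 = -121903380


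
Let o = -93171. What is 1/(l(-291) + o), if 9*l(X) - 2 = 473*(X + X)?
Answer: -9/1113823 ≈ -8.0803e-6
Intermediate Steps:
l(X) = 2/9 + 946*X/9 (l(X) = 2/9 + (473*(X + X))/9 = 2/9 + (473*(2*X))/9 = 2/9 + (946*X)/9 = 2/9 + 946*X/9)
1/(l(-291) + o) = 1/((2/9 + (946/9)*(-291)) - 93171) = 1/((2/9 - 91762/3) - 93171) = 1/(-275284/9 - 93171) = 1/(-1113823/9) = -9/1113823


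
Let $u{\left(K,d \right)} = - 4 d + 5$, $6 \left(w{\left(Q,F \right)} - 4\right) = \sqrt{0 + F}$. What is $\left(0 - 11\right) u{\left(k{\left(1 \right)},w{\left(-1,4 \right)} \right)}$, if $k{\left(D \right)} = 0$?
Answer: $\frac{407}{3} \approx 135.67$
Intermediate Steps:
$w{\left(Q,F \right)} = 4 + \frac{\sqrt{F}}{6}$ ($w{\left(Q,F \right)} = 4 + \frac{\sqrt{0 + F}}{6} = 4 + \frac{\sqrt{F}}{6}$)
$u{\left(K,d \right)} = 5 - 4 d$
$\left(0 - 11\right) u{\left(k{\left(1 \right)},w{\left(-1,4 \right)} \right)} = \left(0 - 11\right) \left(5 - 4 \left(4 + \frac{\sqrt{4}}{6}\right)\right) = - 11 \left(5 - 4 \left(4 + \frac{1}{6} \cdot 2\right)\right) = - 11 \left(5 - 4 \left(4 + \frac{1}{3}\right)\right) = - 11 \left(5 - \frac{52}{3}\right) = \left(-11\right) \left(- \frac{37}{3}\right) = \frac{407}{3}$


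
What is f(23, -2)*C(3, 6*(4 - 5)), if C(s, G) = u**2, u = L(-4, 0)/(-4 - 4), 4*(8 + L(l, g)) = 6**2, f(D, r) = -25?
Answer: -25/64 ≈ -0.39063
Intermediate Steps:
L(l, g) = 1 (L(l, g) = -8 + (1/4)*6**2 = -8 + (1/4)*36 = -8 + 9 = 1)
u = -1/8 (u = 1/(-4 - 4) = 1/(-8) = -1/8*1 = -1/8 ≈ -0.12500)
C(s, G) = 1/64 (C(s, G) = (-1/8)**2 = 1/64)
f(23, -2)*C(3, 6*(4 - 5)) = -25*1/64 = -25/64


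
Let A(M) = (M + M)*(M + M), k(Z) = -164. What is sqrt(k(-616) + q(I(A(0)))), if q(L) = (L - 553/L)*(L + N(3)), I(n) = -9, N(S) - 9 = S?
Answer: 2*I*sqrt(15)/3 ≈ 2.582*I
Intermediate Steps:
N(S) = 9 + S
A(M) = 4*M**2 (A(M) = (2*M)*(2*M) = 4*M**2)
q(L) = (12 + L)*(L - 553/L) (q(L) = (L - 553/L)*(L + (9 + 3)) = (L - 553/L)*(L + 12) = (L - 553/L)*(12 + L) = (12 + L)*(L - 553/L))
sqrt(k(-616) + q(I(A(0)))) = sqrt(-164 + (-553 + (-9)**2 - 6636/(-9) + 12*(-9))) = sqrt(-164 + (-553 + 81 - 6636*(-1/9) - 108)) = sqrt(-164 + (-553 + 81 + 2212/3 - 108)) = sqrt(-164 + 472/3) = sqrt(-20/3) = 2*I*sqrt(15)/3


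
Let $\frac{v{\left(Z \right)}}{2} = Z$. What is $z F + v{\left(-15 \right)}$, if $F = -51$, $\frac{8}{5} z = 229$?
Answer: $- \frac{58635}{8} \approx -7329.4$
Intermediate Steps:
$z = \frac{1145}{8}$ ($z = \frac{5}{8} \cdot 229 = \frac{1145}{8} \approx 143.13$)
$v{\left(Z \right)} = 2 Z$
$z F + v{\left(-15 \right)} = \frac{1145}{8} \left(-51\right) + 2 \left(-15\right) = - \frac{58395}{8} - 30 = - \frac{58635}{8}$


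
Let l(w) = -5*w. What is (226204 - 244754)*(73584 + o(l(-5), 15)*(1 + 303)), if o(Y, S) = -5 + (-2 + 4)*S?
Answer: -1505963200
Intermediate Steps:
o(Y, S) = -5 + 2*S
(226204 - 244754)*(73584 + o(l(-5), 15)*(1 + 303)) = (226204 - 244754)*(73584 + (-5 + 2*15)*(1 + 303)) = -18550*(73584 + (-5 + 30)*304) = -18550*(73584 + 25*304) = -18550*(73584 + 7600) = -18550*81184 = -1505963200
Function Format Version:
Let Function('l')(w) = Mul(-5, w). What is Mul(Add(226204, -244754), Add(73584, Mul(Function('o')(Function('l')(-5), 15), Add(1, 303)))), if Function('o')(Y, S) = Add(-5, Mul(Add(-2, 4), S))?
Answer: -1505963200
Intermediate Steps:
Function('o')(Y, S) = Add(-5, Mul(2, S))
Mul(Add(226204, -244754), Add(73584, Mul(Function('o')(Function('l')(-5), 15), Add(1, 303)))) = Mul(Add(226204, -244754), Add(73584, Mul(Add(-5, Mul(2, 15)), Add(1, 303)))) = Mul(-18550, Add(73584, Mul(Add(-5, 30), 304))) = Mul(-18550, Add(73584, Mul(25, 304))) = Mul(-18550, Add(73584, 7600)) = Mul(-18550, 81184) = -1505963200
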